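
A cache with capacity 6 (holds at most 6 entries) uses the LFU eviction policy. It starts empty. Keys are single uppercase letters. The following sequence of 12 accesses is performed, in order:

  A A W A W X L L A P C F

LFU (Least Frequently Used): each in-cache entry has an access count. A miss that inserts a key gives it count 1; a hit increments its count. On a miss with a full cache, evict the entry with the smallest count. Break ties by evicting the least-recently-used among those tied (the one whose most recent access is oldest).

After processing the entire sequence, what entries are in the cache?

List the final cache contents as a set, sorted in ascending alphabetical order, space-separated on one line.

LFU simulation (capacity=6):
  1. access A: MISS. Cache: [A(c=1)]
  2. access A: HIT, count now 2. Cache: [A(c=2)]
  3. access W: MISS. Cache: [W(c=1) A(c=2)]
  4. access A: HIT, count now 3. Cache: [W(c=1) A(c=3)]
  5. access W: HIT, count now 2. Cache: [W(c=2) A(c=3)]
  6. access X: MISS. Cache: [X(c=1) W(c=2) A(c=3)]
  7. access L: MISS. Cache: [X(c=1) L(c=1) W(c=2) A(c=3)]
  8. access L: HIT, count now 2. Cache: [X(c=1) W(c=2) L(c=2) A(c=3)]
  9. access A: HIT, count now 4. Cache: [X(c=1) W(c=2) L(c=2) A(c=4)]
  10. access P: MISS. Cache: [X(c=1) P(c=1) W(c=2) L(c=2) A(c=4)]
  11. access C: MISS. Cache: [X(c=1) P(c=1) C(c=1) W(c=2) L(c=2) A(c=4)]
  12. access F: MISS, evict X(c=1). Cache: [P(c=1) C(c=1) F(c=1) W(c=2) L(c=2) A(c=4)]
Total: 5 hits, 7 misses, 1 evictions

Answer: A C F L P W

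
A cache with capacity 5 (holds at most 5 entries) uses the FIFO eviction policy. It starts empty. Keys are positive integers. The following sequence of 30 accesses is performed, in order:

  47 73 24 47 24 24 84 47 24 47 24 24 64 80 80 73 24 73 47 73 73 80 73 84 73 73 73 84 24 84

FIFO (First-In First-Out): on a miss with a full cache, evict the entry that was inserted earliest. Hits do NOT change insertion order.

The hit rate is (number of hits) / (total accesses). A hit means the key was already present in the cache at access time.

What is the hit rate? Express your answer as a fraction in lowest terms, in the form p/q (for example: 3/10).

Answer: 2/3

Derivation:
FIFO simulation (capacity=5):
  1. access 47: MISS. Cache (old->new): [47]
  2. access 73: MISS. Cache (old->new): [47 73]
  3. access 24: MISS. Cache (old->new): [47 73 24]
  4. access 47: HIT. Cache (old->new): [47 73 24]
  5. access 24: HIT. Cache (old->new): [47 73 24]
  6. access 24: HIT. Cache (old->new): [47 73 24]
  7. access 84: MISS. Cache (old->new): [47 73 24 84]
  8. access 47: HIT. Cache (old->new): [47 73 24 84]
  9. access 24: HIT. Cache (old->new): [47 73 24 84]
  10. access 47: HIT. Cache (old->new): [47 73 24 84]
  11. access 24: HIT. Cache (old->new): [47 73 24 84]
  12. access 24: HIT. Cache (old->new): [47 73 24 84]
  13. access 64: MISS. Cache (old->new): [47 73 24 84 64]
  14. access 80: MISS, evict 47. Cache (old->new): [73 24 84 64 80]
  15. access 80: HIT. Cache (old->new): [73 24 84 64 80]
  16. access 73: HIT. Cache (old->new): [73 24 84 64 80]
  17. access 24: HIT. Cache (old->new): [73 24 84 64 80]
  18. access 73: HIT. Cache (old->new): [73 24 84 64 80]
  19. access 47: MISS, evict 73. Cache (old->new): [24 84 64 80 47]
  20. access 73: MISS, evict 24. Cache (old->new): [84 64 80 47 73]
  21. access 73: HIT. Cache (old->new): [84 64 80 47 73]
  22. access 80: HIT. Cache (old->new): [84 64 80 47 73]
  23. access 73: HIT. Cache (old->new): [84 64 80 47 73]
  24. access 84: HIT. Cache (old->new): [84 64 80 47 73]
  25. access 73: HIT. Cache (old->new): [84 64 80 47 73]
  26. access 73: HIT. Cache (old->new): [84 64 80 47 73]
  27. access 73: HIT. Cache (old->new): [84 64 80 47 73]
  28. access 84: HIT. Cache (old->new): [84 64 80 47 73]
  29. access 24: MISS, evict 84. Cache (old->new): [64 80 47 73 24]
  30. access 84: MISS, evict 64. Cache (old->new): [80 47 73 24 84]
Total: 20 hits, 10 misses, 5 evictions

Hit rate = 20/30 = 2/3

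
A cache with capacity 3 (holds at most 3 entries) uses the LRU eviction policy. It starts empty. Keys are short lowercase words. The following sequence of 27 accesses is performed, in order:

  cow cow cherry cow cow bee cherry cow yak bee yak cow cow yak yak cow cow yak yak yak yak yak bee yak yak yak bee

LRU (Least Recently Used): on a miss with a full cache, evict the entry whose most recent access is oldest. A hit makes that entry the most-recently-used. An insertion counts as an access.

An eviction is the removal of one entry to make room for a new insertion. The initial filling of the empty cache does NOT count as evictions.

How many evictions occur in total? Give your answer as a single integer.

Answer: 2

Derivation:
LRU simulation (capacity=3):
  1. access cow: MISS. Cache (LRU->MRU): [cow]
  2. access cow: HIT. Cache (LRU->MRU): [cow]
  3. access cherry: MISS. Cache (LRU->MRU): [cow cherry]
  4. access cow: HIT. Cache (LRU->MRU): [cherry cow]
  5. access cow: HIT. Cache (LRU->MRU): [cherry cow]
  6. access bee: MISS. Cache (LRU->MRU): [cherry cow bee]
  7. access cherry: HIT. Cache (LRU->MRU): [cow bee cherry]
  8. access cow: HIT. Cache (LRU->MRU): [bee cherry cow]
  9. access yak: MISS, evict bee. Cache (LRU->MRU): [cherry cow yak]
  10. access bee: MISS, evict cherry. Cache (LRU->MRU): [cow yak bee]
  11. access yak: HIT. Cache (LRU->MRU): [cow bee yak]
  12. access cow: HIT. Cache (LRU->MRU): [bee yak cow]
  13. access cow: HIT. Cache (LRU->MRU): [bee yak cow]
  14. access yak: HIT. Cache (LRU->MRU): [bee cow yak]
  15. access yak: HIT. Cache (LRU->MRU): [bee cow yak]
  16. access cow: HIT. Cache (LRU->MRU): [bee yak cow]
  17. access cow: HIT. Cache (LRU->MRU): [bee yak cow]
  18. access yak: HIT. Cache (LRU->MRU): [bee cow yak]
  19. access yak: HIT. Cache (LRU->MRU): [bee cow yak]
  20. access yak: HIT. Cache (LRU->MRU): [bee cow yak]
  21. access yak: HIT. Cache (LRU->MRU): [bee cow yak]
  22. access yak: HIT. Cache (LRU->MRU): [bee cow yak]
  23. access bee: HIT. Cache (LRU->MRU): [cow yak bee]
  24. access yak: HIT. Cache (LRU->MRU): [cow bee yak]
  25. access yak: HIT. Cache (LRU->MRU): [cow bee yak]
  26. access yak: HIT. Cache (LRU->MRU): [cow bee yak]
  27. access bee: HIT. Cache (LRU->MRU): [cow yak bee]
Total: 22 hits, 5 misses, 2 evictions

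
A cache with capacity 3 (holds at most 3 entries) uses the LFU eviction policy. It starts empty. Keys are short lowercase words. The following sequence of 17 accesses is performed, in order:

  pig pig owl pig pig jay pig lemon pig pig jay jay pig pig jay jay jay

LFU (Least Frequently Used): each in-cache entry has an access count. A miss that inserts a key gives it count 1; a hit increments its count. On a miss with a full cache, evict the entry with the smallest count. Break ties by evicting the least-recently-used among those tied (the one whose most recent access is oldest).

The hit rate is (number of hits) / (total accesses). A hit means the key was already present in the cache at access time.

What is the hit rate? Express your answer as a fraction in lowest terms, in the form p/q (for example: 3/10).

LFU simulation (capacity=3):
  1. access pig: MISS. Cache: [pig(c=1)]
  2. access pig: HIT, count now 2. Cache: [pig(c=2)]
  3. access owl: MISS. Cache: [owl(c=1) pig(c=2)]
  4. access pig: HIT, count now 3. Cache: [owl(c=1) pig(c=3)]
  5. access pig: HIT, count now 4. Cache: [owl(c=1) pig(c=4)]
  6. access jay: MISS. Cache: [owl(c=1) jay(c=1) pig(c=4)]
  7. access pig: HIT, count now 5. Cache: [owl(c=1) jay(c=1) pig(c=5)]
  8. access lemon: MISS, evict owl(c=1). Cache: [jay(c=1) lemon(c=1) pig(c=5)]
  9. access pig: HIT, count now 6. Cache: [jay(c=1) lemon(c=1) pig(c=6)]
  10. access pig: HIT, count now 7. Cache: [jay(c=1) lemon(c=1) pig(c=7)]
  11. access jay: HIT, count now 2. Cache: [lemon(c=1) jay(c=2) pig(c=7)]
  12. access jay: HIT, count now 3. Cache: [lemon(c=1) jay(c=3) pig(c=7)]
  13. access pig: HIT, count now 8. Cache: [lemon(c=1) jay(c=3) pig(c=8)]
  14. access pig: HIT, count now 9. Cache: [lemon(c=1) jay(c=3) pig(c=9)]
  15. access jay: HIT, count now 4. Cache: [lemon(c=1) jay(c=4) pig(c=9)]
  16. access jay: HIT, count now 5. Cache: [lemon(c=1) jay(c=5) pig(c=9)]
  17. access jay: HIT, count now 6. Cache: [lemon(c=1) jay(c=6) pig(c=9)]
Total: 13 hits, 4 misses, 1 evictions

Hit rate = 13/17

Answer: 13/17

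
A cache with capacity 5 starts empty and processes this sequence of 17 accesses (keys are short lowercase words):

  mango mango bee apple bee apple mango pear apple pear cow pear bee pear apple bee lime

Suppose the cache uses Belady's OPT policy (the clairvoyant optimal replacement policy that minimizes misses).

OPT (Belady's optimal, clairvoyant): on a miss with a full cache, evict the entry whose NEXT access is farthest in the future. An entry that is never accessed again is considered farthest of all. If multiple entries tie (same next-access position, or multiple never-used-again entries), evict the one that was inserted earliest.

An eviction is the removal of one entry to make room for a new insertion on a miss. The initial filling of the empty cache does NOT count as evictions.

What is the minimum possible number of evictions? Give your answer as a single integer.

OPT (Belady) simulation (capacity=5):
  1. access mango: MISS. Cache: [mango]
  2. access mango: HIT. Next use of mango: step 7. Cache: [mango]
  3. access bee: MISS. Cache: [mango bee]
  4. access apple: MISS. Cache: [mango bee apple]
  5. access bee: HIT. Next use of bee: step 13. Cache: [mango bee apple]
  6. access apple: HIT. Next use of apple: step 9. Cache: [mango bee apple]
  7. access mango: HIT. Next use of mango: never. Cache: [mango bee apple]
  8. access pear: MISS. Cache: [mango bee apple pear]
  9. access apple: HIT. Next use of apple: step 15. Cache: [mango bee apple pear]
  10. access pear: HIT. Next use of pear: step 12. Cache: [mango bee apple pear]
  11. access cow: MISS. Cache: [mango bee apple pear cow]
  12. access pear: HIT. Next use of pear: step 14. Cache: [mango bee apple pear cow]
  13. access bee: HIT. Next use of bee: step 16. Cache: [mango bee apple pear cow]
  14. access pear: HIT. Next use of pear: never. Cache: [mango bee apple pear cow]
  15. access apple: HIT. Next use of apple: never. Cache: [mango bee apple pear cow]
  16. access bee: HIT. Next use of bee: never. Cache: [mango bee apple pear cow]
  17. access lime: MISS, evict mango (next use: never). Cache: [bee apple pear cow lime]
Total: 11 hits, 6 misses, 1 evictions

Answer: 1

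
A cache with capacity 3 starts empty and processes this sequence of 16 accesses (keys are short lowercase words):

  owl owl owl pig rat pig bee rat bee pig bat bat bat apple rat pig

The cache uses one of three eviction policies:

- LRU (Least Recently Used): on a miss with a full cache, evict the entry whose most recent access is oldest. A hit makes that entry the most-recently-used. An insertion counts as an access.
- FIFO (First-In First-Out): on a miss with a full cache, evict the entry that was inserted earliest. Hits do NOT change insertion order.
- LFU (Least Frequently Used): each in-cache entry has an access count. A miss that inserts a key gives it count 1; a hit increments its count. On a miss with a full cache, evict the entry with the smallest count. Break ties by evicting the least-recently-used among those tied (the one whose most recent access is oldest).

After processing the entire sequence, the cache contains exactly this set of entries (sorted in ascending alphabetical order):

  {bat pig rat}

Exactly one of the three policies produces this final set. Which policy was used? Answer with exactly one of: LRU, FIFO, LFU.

Simulating under each policy and comparing final sets:
  LRU: final set = {apple pig rat} -> differs
  FIFO: final set = {apple pig rat} -> differs
  LFU: final set = {bat pig rat} -> MATCHES target
Only LFU produces the target set.

Answer: LFU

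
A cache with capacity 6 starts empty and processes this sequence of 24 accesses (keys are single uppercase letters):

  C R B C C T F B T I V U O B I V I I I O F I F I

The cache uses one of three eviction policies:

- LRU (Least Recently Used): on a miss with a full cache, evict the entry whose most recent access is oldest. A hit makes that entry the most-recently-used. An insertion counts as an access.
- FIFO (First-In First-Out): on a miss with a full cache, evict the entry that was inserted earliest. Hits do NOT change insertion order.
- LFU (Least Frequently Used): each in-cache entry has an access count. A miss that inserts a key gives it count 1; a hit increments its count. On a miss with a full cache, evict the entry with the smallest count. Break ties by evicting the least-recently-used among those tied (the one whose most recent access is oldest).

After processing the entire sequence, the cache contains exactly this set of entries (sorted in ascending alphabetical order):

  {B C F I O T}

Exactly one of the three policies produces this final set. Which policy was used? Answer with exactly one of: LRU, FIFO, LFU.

Answer: LFU

Derivation:
Simulating under each policy and comparing final sets:
  LRU: final set = {B F I O U V} -> differs
  FIFO: final set = {B F I O U V} -> differs
  LFU: final set = {B C F I O T} -> MATCHES target
Only LFU produces the target set.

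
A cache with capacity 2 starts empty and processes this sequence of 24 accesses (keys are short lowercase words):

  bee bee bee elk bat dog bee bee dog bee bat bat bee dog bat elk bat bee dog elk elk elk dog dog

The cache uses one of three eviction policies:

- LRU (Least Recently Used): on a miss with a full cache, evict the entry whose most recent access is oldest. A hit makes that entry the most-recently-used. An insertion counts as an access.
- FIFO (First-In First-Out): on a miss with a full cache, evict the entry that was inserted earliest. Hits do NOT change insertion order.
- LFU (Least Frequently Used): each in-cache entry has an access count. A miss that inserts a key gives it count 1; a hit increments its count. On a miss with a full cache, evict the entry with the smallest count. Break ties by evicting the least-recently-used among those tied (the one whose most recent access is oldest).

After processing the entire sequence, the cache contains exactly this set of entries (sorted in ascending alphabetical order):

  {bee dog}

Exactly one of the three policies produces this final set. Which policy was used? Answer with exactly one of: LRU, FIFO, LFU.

Answer: LFU

Derivation:
Simulating under each policy and comparing final sets:
  LRU: final set = {dog elk} -> differs
  FIFO: final set = {dog elk} -> differs
  LFU: final set = {bee dog} -> MATCHES target
Only LFU produces the target set.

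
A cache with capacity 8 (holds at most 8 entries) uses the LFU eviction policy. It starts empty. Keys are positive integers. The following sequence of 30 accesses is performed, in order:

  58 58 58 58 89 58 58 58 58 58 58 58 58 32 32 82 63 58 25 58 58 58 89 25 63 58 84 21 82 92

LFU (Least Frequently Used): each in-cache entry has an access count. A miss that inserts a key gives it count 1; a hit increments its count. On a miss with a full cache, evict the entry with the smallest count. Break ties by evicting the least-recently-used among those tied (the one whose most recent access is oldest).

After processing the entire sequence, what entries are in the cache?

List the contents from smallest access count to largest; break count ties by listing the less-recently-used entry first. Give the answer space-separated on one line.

LFU simulation (capacity=8):
  1. access 58: MISS. Cache: [58(c=1)]
  2. access 58: HIT, count now 2. Cache: [58(c=2)]
  3. access 58: HIT, count now 3. Cache: [58(c=3)]
  4. access 58: HIT, count now 4. Cache: [58(c=4)]
  5. access 89: MISS. Cache: [89(c=1) 58(c=4)]
  6. access 58: HIT, count now 5. Cache: [89(c=1) 58(c=5)]
  7. access 58: HIT, count now 6. Cache: [89(c=1) 58(c=6)]
  8. access 58: HIT, count now 7. Cache: [89(c=1) 58(c=7)]
  9. access 58: HIT, count now 8. Cache: [89(c=1) 58(c=8)]
  10. access 58: HIT, count now 9. Cache: [89(c=1) 58(c=9)]
  11. access 58: HIT, count now 10. Cache: [89(c=1) 58(c=10)]
  12. access 58: HIT, count now 11. Cache: [89(c=1) 58(c=11)]
  13. access 58: HIT, count now 12. Cache: [89(c=1) 58(c=12)]
  14. access 32: MISS. Cache: [89(c=1) 32(c=1) 58(c=12)]
  15. access 32: HIT, count now 2. Cache: [89(c=1) 32(c=2) 58(c=12)]
  16. access 82: MISS. Cache: [89(c=1) 82(c=1) 32(c=2) 58(c=12)]
  17. access 63: MISS. Cache: [89(c=1) 82(c=1) 63(c=1) 32(c=2) 58(c=12)]
  18. access 58: HIT, count now 13. Cache: [89(c=1) 82(c=1) 63(c=1) 32(c=2) 58(c=13)]
  19. access 25: MISS. Cache: [89(c=1) 82(c=1) 63(c=1) 25(c=1) 32(c=2) 58(c=13)]
  20. access 58: HIT, count now 14. Cache: [89(c=1) 82(c=1) 63(c=1) 25(c=1) 32(c=2) 58(c=14)]
  21. access 58: HIT, count now 15. Cache: [89(c=1) 82(c=1) 63(c=1) 25(c=1) 32(c=2) 58(c=15)]
  22. access 58: HIT, count now 16. Cache: [89(c=1) 82(c=1) 63(c=1) 25(c=1) 32(c=2) 58(c=16)]
  23. access 89: HIT, count now 2. Cache: [82(c=1) 63(c=1) 25(c=1) 32(c=2) 89(c=2) 58(c=16)]
  24. access 25: HIT, count now 2. Cache: [82(c=1) 63(c=1) 32(c=2) 89(c=2) 25(c=2) 58(c=16)]
  25. access 63: HIT, count now 2. Cache: [82(c=1) 32(c=2) 89(c=2) 25(c=2) 63(c=2) 58(c=16)]
  26. access 58: HIT, count now 17. Cache: [82(c=1) 32(c=2) 89(c=2) 25(c=2) 63(c=2) 58(c=17)]
  27. access 84: MISS. Cache: [82(c=1) 84(c=1) 32(c=2) 89(c=2) 25(c=2) 63(c=2) 58(c=17)]
  28. access 21: MISS. Cache: [82(c=1) 84(c=1) 21(c=1) 32(c=2) 89(c=2) 25(c=2) 63(c=2) 58(c=17)]
  29. access 82: HIT, count now 2. Cache: [84(c=1) 21(c=1) 32(c=2) 89(c=2) 25(c=2) 63(c=2) 82(c=2) 58(c=17)]
  30. access 92: MISS, evict 84(c=1). Cache: [21(c=1) 92(c=1) 32(c=2) 89(c=2) 25(c=2) 63(c=2) 82(c=2) 58(c=17)]
Total: 21 hits, 9 misses, 1 evictions

Answer: 21 92 32 89 25 63 82 58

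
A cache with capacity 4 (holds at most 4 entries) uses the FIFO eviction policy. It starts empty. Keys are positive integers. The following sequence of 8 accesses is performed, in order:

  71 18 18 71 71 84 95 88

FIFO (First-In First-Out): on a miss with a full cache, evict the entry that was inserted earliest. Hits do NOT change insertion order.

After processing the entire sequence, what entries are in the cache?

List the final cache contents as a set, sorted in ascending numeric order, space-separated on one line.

FIFO simulation (capacity=4):
  1. access 71: MISS. Cache (old->new): [71]
  2. access 18: MISS. Cache (old->new): [71 18]
  3. access 18: HIT. Cache (old->new): [71 18]
  4. access 71: HIT. Cache (old->new): [71 18]
  5. access 71: HIT. Cache (old->new): [71 18]
  6. access 84: MISS. Cache (old->new): [71 18 84]
  7. access 95: MISS. Cache (old->new): [71 18 84 95]
  8. access 88: MISS, evict 71. Cache (old->new): [18 84 95 88]
Total: 3 hits, 5 misses, 1 evictions

Answer: 18 84 88 95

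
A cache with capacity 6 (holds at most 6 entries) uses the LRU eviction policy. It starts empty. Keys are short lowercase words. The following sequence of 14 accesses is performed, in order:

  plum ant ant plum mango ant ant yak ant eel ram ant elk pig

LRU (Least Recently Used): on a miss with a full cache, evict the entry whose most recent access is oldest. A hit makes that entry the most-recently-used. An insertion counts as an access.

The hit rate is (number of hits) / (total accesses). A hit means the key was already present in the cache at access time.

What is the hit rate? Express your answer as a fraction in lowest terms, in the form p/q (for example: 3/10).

Answer: 3/7

Derivation:
LRU simulation (capacity=6):
  1. access plum: MISS. Cache (LRU->MRU): [plum]
  2. access ant: MISS. Cache (LRU->MRU): [plum ant]
  3. access ant: HIT. Cache (LRU->MRU): [plum ant]
  4. access plum: HIT. Cache (LRU->MRU): [ant plum]
  5. access mango: MISS. Cache (LRU->MRU): [ant plum mango]
  6. access ant: HIT. Cache (LRU->MRU): [plum mango ant]
  7. access ant: HIT. Cache (LRU->MRU): [plum mango ant]
  8. access yak: MISS. Cache (LRU->MRU): [plum mango ant yak]
  9. access ant: HIT. Cache (LRU->MRU): [plum mango yak ant]
  10. access eel: MISS. Cache (LRU->MRU): [plum mango yak ant eel]
  11. access ram: MISS. Cache (LRU->MRU): [plum mango yak ant eel ram]
  12. access ant: HIT. Cache (LRU->MRU): [plum mango yak eel ram ant]
  13. access elk: MISS, evict plum. Cache (LRU->MRU): [mango yak eel ram ant elk]
  14. access pig: MISS, evict mango. Cache (LRU->MRU): [yak eel ram ant elk pig]
Total: 6 hits, 8 misses, 2 evictions

Hit rate = 6/14 = 3/7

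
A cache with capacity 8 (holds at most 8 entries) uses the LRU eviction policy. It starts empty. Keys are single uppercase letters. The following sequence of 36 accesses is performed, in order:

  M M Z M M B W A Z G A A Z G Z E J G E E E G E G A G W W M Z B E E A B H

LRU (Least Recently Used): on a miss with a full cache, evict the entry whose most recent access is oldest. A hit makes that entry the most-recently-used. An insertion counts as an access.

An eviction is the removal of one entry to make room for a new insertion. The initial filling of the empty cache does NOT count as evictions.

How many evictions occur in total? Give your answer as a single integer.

LRU simulation (capacity=8):
  1. access M: MISS. Cache (LRU->MRU): [M]
  2. access M: HIT. Cache (LRU->MRU): [M]
  3. access Z: MISS. Cache (LRU->MRU): [M Z]
  4. access M: HIT. Cache (LRU->MRU): [Z M]
  5. access M: HIT. Cache (LRU->MRU): [Z M]
  6. access B: MISS. Cache (LRU->MRU): [Z M B]
  7. access W: MISS. Cache (LRU->MRU): [Z M B W]
  8. access A: MISS. Cache (LRU->MRU): [Z M B W A]
  9. access Z: HIT. Cache (LRU->MRU): [M B W A Z]
  10. access G: MISS. Cache (LRU->MRU): [M B W A Z G]
  11. access A: HIT. Cache (LRU->MRU): [M B W Z G A]
  12. access A: HIT. Cache (LRU->MRU): [M B W Z G A]
  13. access Z: HIT. Cache (LRU->MRU): [M B W G A Z]
  14. access G: HIT. Cache (LRU->MRU): [M B W A Z G]
  15. access Z: HIT. Cache (LRU->MRU): [M B W A G Z]
  16. access E: MISS. Cache (LRU->MRU): [M B W A G Z E]
  17. access J: MISS. Cache (LRU->MRU): [M B W A G Z E J]
  18. access G: HIT. Cache (LRU->MRU): [M B W A Z E J G]
  19. access E: HIT. Cache (LRU->MRU): [M B W A Z J G E]
  20. access E: HIT. Cache (LRU->MRU): [M B W A Z J G E]
  21. access E: HIT. Cache (LRU->MRU): [M B W A Z J G E]
  22. access G: HIT. Cache (LRU->MRU): [M B W A Z J E G]
  23. access E: HIT. Cache (LRU->MRU): [M B W A Z J G E]
  24. access G: HIT. Cache (LRU->MRU): [M B W A Z J E G]
  25. access A: HIT. Cache (LRU->MRU): [M B W Z J E G A]
  26. access G: HIT. Cache (LRU->MRU): [M B W Z J E A G]
  27. access W: HIT. Cache (LRU->MRU): [M B Z J E A G W]
  28. access W: HIT. Cache (LRU->MRU): [M B Z J E A G W]
  29. access M: HIT. Cache (LRU->MRU): [B Z J E A G W M]
  30. access Z: HIT. Cache (LRU->MRU): [B J E A G W M Z]
  31. access B: HIT. Cache (LRU->MRU): [J E A G W M Z B]
  32. access E: HIT. Cache (LRU->MRU): [J A G W M Z B E]
  33. access E: HIT. Cache (LRU->MRU): [J A G W M Z B E]
  34. access A: HIT. Cache (LRU->MRU): [J G W M Z B E A]
  35. access B: HIT. Cache (LRU->MRU): [J G W M Z E A B]
  36. access H: MISS, evict J. Cache (LRU->MRU): [G W M Z E A B H]
Total: 27 hits, 9 misses, 1 evictions

Answer: 1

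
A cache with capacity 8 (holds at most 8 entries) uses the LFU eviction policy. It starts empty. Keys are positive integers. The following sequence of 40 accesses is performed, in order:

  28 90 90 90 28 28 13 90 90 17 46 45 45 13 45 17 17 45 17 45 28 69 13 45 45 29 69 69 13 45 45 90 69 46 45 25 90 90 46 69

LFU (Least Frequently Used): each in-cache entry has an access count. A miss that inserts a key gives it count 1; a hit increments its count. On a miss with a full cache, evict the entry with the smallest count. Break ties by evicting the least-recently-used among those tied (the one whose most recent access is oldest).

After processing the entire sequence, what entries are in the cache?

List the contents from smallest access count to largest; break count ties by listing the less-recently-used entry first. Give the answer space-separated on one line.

Answer: 25 46 17 28 13 69 90 45

Derivation:
LFU simulation (capacity=8):
  1. access 28: MISS. Cache: [28(c=1)]
  2. access 90: MISS. Cache: [28(c=1) 90(c=1)]
  3. access 90: HIT, count now 2. Cache: [28(c=1) 90(c=2)]
  4. access 90: HIT, count now 3. Cache: [28(c=1) 90(c=3)]
  5. access 28: HIT, count now 2. Cache: [28(c=2) 90(c=3)]
  6. access 28: HIT, count now 3. Cache: [90(c=3) 28(c=3)]
  7. access 13: MISS. Cache: [13(c=1) 90(c=3) 28(c=3)]
  8. access 90: HIT, count now 4. Cache: [13(c=1) 28(c=3) 90(c=4)]
  9. access 90: HIT, count now 5. Cache: [13(c=1) 28(c=3) 90(c=5)]
  10. access 17: MISS. Cache: [13(c=1) 17(c=1) 28(c=3) 90(c=5)]
  11. access 46: MISS. Cache: [13(c=1) 17(c=1) 46(c=1) 28(c=3) 90(c=5)]
  12. access 45: MISS. Cache: [13(c=1) 17(c=1) 46(c=1) 45(c=1) 28(c=3) 90(c=5)]
  13. access 45: HIT, count now 2. Cache: [13(c=1) 17(c=1) 46(c=1) 45(c=2) 28(c=3) 90(c=5)]
  14. access 13: HIT, count now 2. Cache: [17(c=1) 46(c=1) 45(c=2) 13(c=2) 28(c=3) 90(c=5)]
  15. access 45: HIT, count now 3. Cache: [17(c=1) 46(c=1) 13(c=2) 28(c=3) 45(c=3) 90(c=5)]
  16. access 17: HIT, count now 2. Cache: [46(c=1) 13(c=2) 17(c=2) 28(c=3) 45(c=3) 90(c=5)]
  17. access 17: HIT, count now 3. Cache: [46(c=1) 13(c=2) 28(c=3) 45(c=3) 17(c=3) 90(c=5)]
  18. access 45: HIT, count now 4. Cache: [46(c=1) 13(c=2) 28(c=3) 17(c=3) 45(c=4) 90(c=5)]
  19. access 17: HIT, count now 4. Cache: [46(c=1) 13(c=2) 28(c=3) 45(c=4) 17(c=4) 90(c=5)]
  20. access 45: HIT, count now 5. Cache: [46(c=1) 13(c=2) 28(c=3) 17(c=4) 90(c=5) 45(c=5)]
  21. access 28: HIT, count now 4. Cache: [46(c=1) 13(c=2) 17(c=4) 28(c=4) 90(c=5) 45(c=5)]
  22. access 69: MISS. Cache: [46(c=1) 69(c=1) 13(c=2) 17(c=4) 28(c=4) 90(c=5) 45(c=5)]
  23. access 13: HIT, count now 3. Cache: [46(c=1) 69(c=1) 13(c=3) 17(c=4) 28(c=4) 90(c=5) 45(c=5)]
  24. access 45: HIT, count now 6. Cache: [46(c=1) 69(c=1) 13(c=3) 17(c=4) 28(c=4) 90(c=5) 45(c=6)]
  25. access 45: HIT, count now 7. Cache: [46(c=1) 69(c=1) 13(c=3) 17(c=4) 28(c=4) 90(c=5) 45(c=7)]
  26. access 29: MISS. Cache: [46(c=1) 69(c=1) 29(c=1) 13(c=3) 17(c=4) 28(c=4) 90(c=5) 45(c=7)]
  27. access 69: HIT, count now 2. Cache: [46(c=1) 29(c=1) 69(c=2) 13(c=3) 17(c=4) 28(c=4) 90(c=5) 45(c=7)]
  28. access 69: HIT, count now 3. Cache: [46(c=1) 29(c=1) 13(c=3) 69(c=3) 17(c=4) 28(c=4) 90(c=5) 45(c=7)]
  29. access 13: HIT, count now 4. Cache: [46(c=1) 29(c=1) 69(c=3) 17(c=4) 28(c=4) 13(c=4) 90(c=5) 45(c=7)]
  30. access 45: HIT, count now 8. Cache: [46(c=1) 29(c=1) 69(c=3) 17(c=4) 28(c=4) 13(c=4) 90(c=5) 45(c=8)]
  31. access 45: HIT, count now 9. Cache: [46(c=1) 29(c=1) 69(c=3) 17(c=4) 28(c=4) 13(c=4) 90(c=5) 45(c=9)]
  32. access 90: HIT, count now 6. Cache: [46(c=1) 29(c=1) 69(c=3) 17(c=4) 28(c=4) 13(c=4) 90(c=6) 45(c=9)]
  33. access 69: HIT, count now 4. Cache: [46(c=1) 29(c=1) 17(c=4) 28(c=4) 13(c=4) 69(c=4) 90(c=6) 45(c=9)]
  34. access 46: HIT, count now 2. Cache: [29(c=1) 46(c=2) 17(c=4) 28(c=4) 13(c=4) 69(c=4) 90(c=6) 45(c=9)]
  35. access 45: HIT, count now 10. Cache: [29(c=1) 46(c=2) 17(c=4) 28(c=4) 13(c=4) 69(c=4) 90(c=6) 45(c=10)]
  36. access 25: MISS, evict 29(c=1). Cache: [25(c=1) 46(c=2) 17(c=4) 28(c=4) 13(c=4) 69(c=4) 90(c=6) 45(c=10)]
  37. access 90: HIT, count now 7. Cache: [25(c=1) 46(c=2) 17(c=4) 28(c=4) 13(c=4) 69(c=4) 90(c=7) 45(c=10)]
  38. access 90: HIT, count now 8. Cache: [25(c=1) 46(c=2) 17(c=4) 28(c=4) 13(c=4) 69(c=4) 90(c=8) 45(c=10)]
  39. access 46: HIT, count now 3. Cache: [25(c=1) 46(c=3) 17(c=4) 28(c=4) 13(c=4) 69(c=4) 90(c=8) 45(c=10)]
  40. access 69: HIT, count now 5. Cache: [25(c=1) 46(c=3) 17(c=4) 28(c=4) 13(c=4) 69(c=5) 90(c=8) 45(c=10)]
Total: 31 hits, 9 misses, 1 evictions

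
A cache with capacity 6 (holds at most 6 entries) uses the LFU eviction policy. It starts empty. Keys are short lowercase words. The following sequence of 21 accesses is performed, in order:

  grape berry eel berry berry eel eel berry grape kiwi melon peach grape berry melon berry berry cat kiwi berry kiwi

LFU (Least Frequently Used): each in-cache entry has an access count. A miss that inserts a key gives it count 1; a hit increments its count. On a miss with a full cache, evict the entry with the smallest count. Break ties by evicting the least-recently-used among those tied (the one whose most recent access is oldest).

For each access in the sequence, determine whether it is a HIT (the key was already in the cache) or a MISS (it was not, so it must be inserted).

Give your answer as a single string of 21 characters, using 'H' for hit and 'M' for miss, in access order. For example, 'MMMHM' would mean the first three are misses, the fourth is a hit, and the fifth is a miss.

Answer: MMMHHHHHHMMMHHHHHMMHH

Derivation:
LFU simulation (capacity=6):
  1. access grape: MISS. Cache: [grape(c=1)]
  2. access berry: MISS. Cache: [grape(c=1) berry(c=1)]
  3. access eel: MISS. Cache: [grape(c=1) berry(c=1) eel(c=1)]
  4. access berry: HIT, count now 2. Cache: [grape(c=1) eel(c=1) berry(c=2)]
  5. access berry: HIT, count now 3. Cache: [grape(c=1) eel(c=1) berry(c=3)]
  6. access eel: HIT, count now 2. Cache: [grape(c=1) eel(c=2) berry(c=3)]
  7. access eel: HIT, count now 3. Cache: [grape(c=1) berry(c=3) eel(c=3)]
  8. access berry: HIT, count now 4. Cache: [grape(c=1) eel(c=3) berry(c=4)]
  9. access grape: HIT, count now 2. Cache: [grape(c=2) eel(c=3) berry(c=4)]
  10. access kiwi: MISS. Cache: [kiwi(c=1) grape(c=2) eel(c=3) berry(c=4)]
  11. access melon: MISS. Cache: [kiwi(c=1) melon(c=1) grape(c=2) eel(c=3) berry(c=4)]
  12. access peach: MISS. Cache: [kiwi(c=1) melon(c=1) peach(c=1) grape(c=2) eel(c=3) berry(c=4)]
  13. access grape: HIT, count now 3. Cache: [kiwi(c=1) melon(c=1) peach(c=1) eel(c=3) grape(c=3) berry(c=4)]
  14. access berry: HIT, count now 5. Cache: [kiwi(c=1) melon(c=1) peach(c=1) eel(c=3) grape(c=3) berry(c=5)]
  15. access melon: HIT, count now 2. Cache: [kiwi(c=1) peach(c=1) melon(c=2) eel(c=3) grape(c=3) berry(c=5)]
  16. access berry: HIT, count now 6. Cache: [kiwi(c=1) peach(c=1) melon(c=2) eel(c=3) grape(c=3) berry(c=6)]
  17. access berry: HIT, count now 7. Cache: [kiwi(c=1) peach(c=1) melon(c=2) eel(c=3) grape(c=3) berry(c=7)]
  18. access cat: MISS, evict kiwi(c=1). Cache: [peach(c=1) cat(c=1) melon(c=2) eel(c=3) grape(c=3) berry(c=7)]
  19. access kiwi: MISS, evict peach(c=1). Cache: [cat(c=1) kiwi(c=1) melon(c=2) eel(c=3) grape(c=3) berry(c=7)]
  20. access berry: HIT, count now 8. Cache: [cat(c=1) kiwi(c=1) melon(c=2) eel(c=3) grape(c=3) berry(c=8)]
  21. access kiwi: HIT, count now 2. Cache: [cat(c=1) melon(c=2) kiwi(c=2) eel(c=3) grape(c=3) berry(c=8)]
Total: 13 hits, 8 misses, 2 evictions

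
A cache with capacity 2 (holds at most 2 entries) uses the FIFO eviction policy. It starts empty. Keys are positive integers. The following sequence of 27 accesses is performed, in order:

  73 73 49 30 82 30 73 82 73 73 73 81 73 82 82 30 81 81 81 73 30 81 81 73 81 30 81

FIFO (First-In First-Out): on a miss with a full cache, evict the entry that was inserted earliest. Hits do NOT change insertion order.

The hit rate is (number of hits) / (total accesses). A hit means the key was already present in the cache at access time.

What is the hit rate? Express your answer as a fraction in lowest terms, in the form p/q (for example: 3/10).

Answer: 4/9

Derivation:
FIFO simulation (capacity=2):
  1. access 73: MISS. Cache (old->new): [73]
  2. access 73: HIT. Cache (old->new): [73]
  3. access 49: MISS. Cache (old->new): [73 49]
  4. access 30: MISS, evict 73. Cache (old->new): [49 30]
  5. access 82: MISS, evict 49. Cache (old->new): [30 82]
  6. access 30: HIT. Cache (old->new): [30 82]
  7. access 73: MISS, evict 30. Cache (old->new): [82 73]
  8. access 82: HIT. Cache (old->new): [82 73]
  9. access 73: HIT. Cache (old->new): [82 73]
  10. access 73: HIT. Cache (old->new): [82 73]
  11. access 73: HIT. Cache (old->new): [82 73]
  12. access 81: MISS, evict 82. Cache (old->new): [73 81]
  13. access 73: HIT. Cache (old->new): [73 81]
  14. access 82: MISS, evict 73. Cache (old->new): [81 82]
  15. access 82: HIT. Cache (old->new): [81 82]
  16. access 30: MISS, evict 81. Cache (old->new): [82 30]
  17. access 81: MISS, evict 82. Cache (old->new): [30 81]
  18. access 81: HIT. Cache (old->new): [30 81]
  19. access 81: HIT. Cache (old->new): [30 81]
  20. access 73: MISS, evict 30. Cache (old->new): [81 73]
  21. access 30: MISS, evict 81. Cache (old->new): [73 30]
  22. access 81: MISS, evict 73. Cache (old->new): [30 81]
  23. access 81: HIT. Cache (old->new): [30 81]
  24. access 73: MISS, evict 30. Cache (old->new): [81 73]
  25. access 81: HIT. Cache (old->new): [81 73]
  26. access 30: MISS, evict 81. Cache (old->new): [73 30]
  27. access 81: MISS, evict 73. Cache (old->new): [30 81]
Total: 12 hits, 15 misses, 13 evictions

Hit rate = 12/27 = 4/9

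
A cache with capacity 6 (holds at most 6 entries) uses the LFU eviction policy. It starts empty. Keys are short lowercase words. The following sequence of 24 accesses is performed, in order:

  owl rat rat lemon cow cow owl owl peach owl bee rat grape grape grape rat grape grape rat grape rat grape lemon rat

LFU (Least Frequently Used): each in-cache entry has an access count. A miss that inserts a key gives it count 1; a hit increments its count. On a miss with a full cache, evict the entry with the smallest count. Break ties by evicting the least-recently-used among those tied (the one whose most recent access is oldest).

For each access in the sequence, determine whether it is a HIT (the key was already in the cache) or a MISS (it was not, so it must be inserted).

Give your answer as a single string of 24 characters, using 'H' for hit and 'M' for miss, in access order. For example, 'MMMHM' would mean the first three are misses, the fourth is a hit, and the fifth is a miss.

Answer: MMHMMHHHMHMHMHHHHHHHHHMH

Derivation:
LFU simulation (capacity=6):
  1. access owl: MISS. Cache: [owl(c=1)]
  2. access rat: MISS. Cache: [owl(c=1) rat(c=1)]
  3. access rat: HIT, count now 2. Cache: [owl(c=1) rat(c=2)]
  4. access lemon: MISS. Cache: [owl(c=1) lemon(c=1) rat(c=2)]
  5. access cow: MISS. Cache: [owl(c=1) lemon(c=1) cow(c=1) rat(c=2)]
  6. access cow: HIT, count now 2. Cache: [owl(c=1) lemon(c=1) rat(c=2) cow(c=2)]
  7. access owl: HIT, count now 2. Cache: [lemon(c=1) rat(c=2) cow(c=2) owl(c=2)]
  8. access owl: HIT, count now 3. Cache: [lemon(c=1) rat(c=2) cow(c=2) owl(c=3)]
  9. access peach: MISS. Cache: [lemon(c=1) peach(c=1) rat(c=2) cow(c=2) owl(c=3)]
  10. access owl: HIT, count now 4. Cache: [lemon(c=1) peach(c=1) rat(c=2) cow(c=2) owl(c=4)]
  11. access bee: MISS. Cache: [lemon(c=1) peach(c=1) bee(c=1) rat(c=2) cow(c=2) owl(c=4)]
  12. access rat: HIT, count now 3. Cache: [lemon(c=1) peach(c=1) bee(c=1) cow(c=2) rat(c=3) owl(c=4)]
  13. access grape: MISS, evict lemon(c=1). Cache: [peach(c=1) bee(c=1) grape(c=1) cow(c=2) rat(c=3) owl(c=4)]
  14. access grape: HIT, count now 2. Cache: [peach(c=1) bee(c=1) cow(c=2) grape(c=2) rat(c=3) owl(c=4)]
  15. access grape: HIT, count now 3. Cache: [peach(c=1) bee(c=1) cow(c=2) rat(c=3) grape(c=3) owl(c=4)]
  16. access rat: HIT, count now 4. Cache: [peach(c=1) bee(c=1) cow(c=2) grape(c=3) owl(c=4) rat(c=4)]
  17. access grape: HIT, count now 4. Cache: [peach(c=1) bee(c=1) cow(c=2) owl(c=4) rat(c=4) grape(c=4)]
  18. access grape: HIT, count now 5. Cache: [peach(c=1) bee(c=1) cow(c=2) owl(c=4) rat(c=4) grape(c=5)]
  19. access rat: HIT, count now 5. Cache: [peach(c=1) bee(c=1) cow(c=2) owl(c=4) grape(c=5) rat(c=5)]
  20. access grape: HIT, count now 6. Cache: [peach(c=1) bee(c=1) cow(c=2) owl(c=4) rat(c=5) grape(c=6)]
  21. access rat: HIT, count now 6. Cache: [peach(c=1) bee(c=1) cow(c=2) owl(c=4) grape(c=6) rat(c=6)]
  22. access grape: HIT, count now 7. Cache: [peach(c=1) bee(c=1) cow(c=2) owl(c=4) rat(c=6) grape(c=7)]
  23. access lemon: MISS, evict peach(c=1). Cache: [bee(c=1) lemon(c=1) cow(c=2) owl(c=4) rat(c=6) grape(c=7)]
  24. access rat: HIT, count now 7. Cache: [bee(c=1) lemon(c=1) cow(c=2) owl(c=4) grape(c=7) rat(c=7)]
Total: 16 hits, 8 misses, 2 evictions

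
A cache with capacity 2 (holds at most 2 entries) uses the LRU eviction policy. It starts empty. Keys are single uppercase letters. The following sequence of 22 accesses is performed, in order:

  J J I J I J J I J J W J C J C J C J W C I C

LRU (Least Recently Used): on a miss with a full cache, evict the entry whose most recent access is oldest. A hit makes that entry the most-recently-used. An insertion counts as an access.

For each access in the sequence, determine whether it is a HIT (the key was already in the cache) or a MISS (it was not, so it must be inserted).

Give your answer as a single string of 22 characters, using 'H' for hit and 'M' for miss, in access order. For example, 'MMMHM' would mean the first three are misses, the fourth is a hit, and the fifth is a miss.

Answer: MHMHHHHHHHMHMHHHHHMMMH

Derivation:
LRU simulation (capacity=2):
  1. access J: MISS. Cache (LRU->MRU): [J]
  2. access J: HIT. Cache (LRU->MRU): [J]
  3. access I: MISS. Cache (LRU->MRU): [J I]
  4. access J: HIT. Cache (LRU->MRU): [I J]
  5. access I: HIT. Cache (LRU->MRU): [J I]
  6. access J: HIT. Cache (LRU->MRU): [I J]
  7. access J: HIT. Cache (LRU->MRU): [I J]
  8. access I: HIT. Cache (LRU->MRU): [J I]
  9. access J: HIT. Cache (LRU->MRU): [I J]
  10. access J: HIT. Cache (LRU->MRU): [I J]
  11. access W: MISS, evict I. Cache (LRU->MRU): [J W]
  12. access J: HIT. Cache (LRU->MRU): [W J]
  13. access C: MISS, evict W. Cache (LRU->MRU): [J C]
  14. access J: HIT. Cache (LRU->MRU): [C J]
  15. access C: HIT. Cache (LRU->MRU): [J C]
  16. access J: HIT. Cache (LRU->MRU): [C J]
  17. access C: HIT. Cache (LRU->MRU): [J C]
  18. access J: HIT. Cache (LRU->MRU): [C J]
  19. access W: MISS, evict C. Cache (LRU->MRU): [J W]
  20. access C: MISS, evict J. Cache (LRU->MRU): [W C]
  21. access I: MISS, evict W. Cache (LRU->MRU): [C I]
  22. access C: HIT. Cache (LRU->MRU): [I C]
Total: 15 hits, 7 misses, 5 evictions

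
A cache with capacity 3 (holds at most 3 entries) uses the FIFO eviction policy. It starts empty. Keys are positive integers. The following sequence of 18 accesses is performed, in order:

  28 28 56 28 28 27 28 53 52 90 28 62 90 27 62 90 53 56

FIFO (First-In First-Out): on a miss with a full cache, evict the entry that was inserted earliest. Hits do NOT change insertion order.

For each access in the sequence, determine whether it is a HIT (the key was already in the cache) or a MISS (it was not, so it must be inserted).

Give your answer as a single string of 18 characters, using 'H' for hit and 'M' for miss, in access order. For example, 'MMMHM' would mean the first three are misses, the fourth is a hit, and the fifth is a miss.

Answer: MHMHHMHMMMMMHMHMMM

Derivation:
FIFO simulation (capacity=3):
  1. access 28: MISS. Cache (old->new): [28]
  2. access 28: HIT. Cache (old->new): [28]
  3. access 56: MISS. Cache (old->new): [28 56]
  4. access 28: HIT. Cache (old->new): [28 56]
  5. access 28: HIT. Cache (old->new): [28 56]
  6. access 27: MISS. Cache (old->new): [28 56 27]
  7. access 28: HIT. Cache (old->new): [28 56 27]
  8. access 53: MISS, evict 28. Cache (old->new): [56 27 53]
  9. access 52: MISS, evict 56. Cache (old->new): [27 53 52]
  10. access 90: MISS, evict 27. Cache (old->new): [53 52 90]
  11. access 28: MISS, evict 53. Cache (old->new): [52 90 28]
  12. access 62: MISS, evict 52. Cache (old->new): [90 28 62]
  13. access 90: HIT. Cache (old->new): [90 28 62]
  14. access 27: MISS, evict 90. Cache (old->new): [28 62 27]
  15. access 62: HIT. Cache (old->new): [28 62 27]
  16. access 90: MISS, evict 28. Cache (old->new): [62 27 90]
  17. access 53: MISS, evict 62. Cache (old->new): [27 90 53]
  18. access 56: MISS, evict 27. Cache (old->new): [90 53 56]
Total: 6 hits, 12 misses, 9 evictions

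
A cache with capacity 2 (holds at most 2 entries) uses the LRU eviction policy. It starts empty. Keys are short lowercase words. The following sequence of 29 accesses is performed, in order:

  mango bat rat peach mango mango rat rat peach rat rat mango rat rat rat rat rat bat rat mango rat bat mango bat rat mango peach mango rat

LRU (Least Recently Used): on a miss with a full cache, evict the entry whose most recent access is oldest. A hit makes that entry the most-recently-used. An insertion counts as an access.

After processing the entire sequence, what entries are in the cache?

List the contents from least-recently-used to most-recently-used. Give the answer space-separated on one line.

Answer: mango rat

Derivation:
LRU simulation (capacity=2):
  1. access mango: MISS. Cache (LRU->MRU): [mango]
  2. access bat: MISS. Cache (LRU->MRU): [mango bat]
  3. access rat: MISS, evict mango. Cache (LRU->MRU): [bat rat]
  4. access peach: MISS, evict bat. Cache (LRU->MRU): [rat peach]
  5. access mango: MISS, evict rat. Cache (LRU->MRU): [peach mango]
  6. access mango: HIT. Cache (LRU->MRU): [peach mango]
  7. access rat: MISS, evict peach. Cache (LRU->MRU): [mango rat]
  8. access rat: HIT. Cache (LRU->MRU): [mango rat]
  9. access peach: MISS, evict mango. Cache (LRU->MRU): [rat peach]
  10. access rat: HIT. Cache (LRU->MRU): [peach rat]
  11. access rat: HIT. Cache (LRU->MRU): [peach rat]
  12. access mango: MISS, evict peach. Cache (LRU->MRU): [rat mango]
  13. access rat: HIT. Cache (LRU->MRU): [mango rat]
  14. access rat: HIT. Cache (LRU->MRU): [mango rat]
  15. access rat: HIT. Cache (LRU->MRU): [mango rat]
  16. access rat: HIT. Cache (LRU->MRU): [mango rat]
  17. access rat: HIT. Cache (LRU->MRU): [mango rat]
  18. access bat: MISS, evict mango. Cache (LRU->MRU): [rat bat]
  19. access rat: HIT. Cache (LRU->MRU): [bat rat]
  20. access mango: MISS, evict bat. Cache (LRU->MRU): [rat mango]
  21. access rat: HIT. Cache (LRU->MRU): [mango rat]
  22. access bat: MISS, evict mango. Cache (LRU->MRU): [rat bat]
  23. access mango: MISS, evict rat. Cache (LRU->MRU): [bat mango]
  24. access bat: HIT. Cache (LRU->MRU): [mango bat]
  25. access rat: MISS, evict mango. Cache (LRU->MRU): [bat rat]
  26. access mango: MISS, evict bat. Cache (LRU->MRU): [rat mango]
  27. access peach: MISS, evict rat. Cache (LRU->MRU): [mango peach]
  28. access mango: HIT. Cache (LRU->MRU): [peach mango]
  29. access rat: MISS, evict peach. Cache (LRU->MRU): [mango rat]
Total: 13 hits, 16 misses, 14 evictions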